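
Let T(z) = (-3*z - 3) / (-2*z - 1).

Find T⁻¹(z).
Set w = T(z) = (-3*z - 3) / (-2*z - 1) and solve for z:
  w*(-2*z - 1) = -3*z - 3
  -w + z*(3 - 2*w) + 3 = 0
  z*(3 - 2*w) = w - 3
  z = (3 - w)/(2*w - 3)
Renaming the variable, T⁻¹(z) = (-z + 3)/(2*z - 3).
(Check: ad - bc = -3 ≠ 0, so T is invertible.)

Final answer: (-z + 3)/(2*z - 3)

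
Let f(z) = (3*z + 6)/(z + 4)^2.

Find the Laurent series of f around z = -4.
Put w = z - (-4), i.e. z = w - 4. The denominator is w^2, so it suffices to rewrite the numerator in powers of w.

P(z) = 3*z + 6
P(w - 4) = -6 + 3*w

Dividing each term by w^2:
  f = -6/w^2 + 3/w

Substituting back w = z + 4:
  f(z) = -6/(z + 4)^2 + 3/(z + 4)

The series is finite because the numerator is a polynomial; the negative powers form the principal part, and the coefficient of 1/(z + 4) gives Res(f, -4) = 3.

Final answer: -6/(z + 4)^2 + 3/(z + 4)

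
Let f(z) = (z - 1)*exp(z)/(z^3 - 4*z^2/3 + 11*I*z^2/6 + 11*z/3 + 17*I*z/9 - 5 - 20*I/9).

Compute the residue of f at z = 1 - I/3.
Write f(z) = P(z)/Q(z) with P(z) = (z - 1)*exp(z) and Q(z) = z^3 - 4*z^2/3 + 11*I*z^2/6 + 11*z/3 + 17*I*z/9 - 5 - 20*I/9.
The denominator factors as Q(z) = (z - 1 + I/3)*(z - 1 + 3*I)*(z + 2/3 - 3*I/2), so z = 1 - I/3 is a simple zero of Q and P is analytic there; z = 1 - I/3 is therefore a simple pole and
  Res(f, z₀) = P(z₀)/Q'(z₀).

Q'(z) = 3*z^2 - 8*z/3 + 11*I*z/3 + 11/3 + 17*I/9, so Q'(1 - I/3) = 44/9 + 40*I/9.
P(1 - I/3) = -I*exp(1 - I/3)/3.

Res(f, 1 - I/3) = (-I*exp(1 - I/3)/3)/(44/9 + 40*I/9) = (-15/442 - 33*I/884)*exp(1 - I/3)

Final answer: (-15/442 - 33*I/884)*exp(1 - I/3)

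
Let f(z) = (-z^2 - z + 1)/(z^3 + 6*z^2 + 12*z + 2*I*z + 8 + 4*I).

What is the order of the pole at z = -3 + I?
Factor the denominator:
  z^3 + 6*z^2 + 12*z + 2*I*z + 8 + 4*I = (z + 3 - I)*(z + 1 + I)*(z + 2)

The numerator P(z) = -z^2 - z + 1 has P(-3 + I) = -4 + 5*I ≠ 0, so no factor of (z + 3 - I) cancels.
Near z = -3 + I we can therefore write f(z) = g(z)/(z + 3 - I) with g analytic at -3 + I and g(-3 + I) ≠ 0 (g is the numerator divided by the remaining denominator factors).

Hence z = -3 + I is a pole of order 1.

Final answer: 1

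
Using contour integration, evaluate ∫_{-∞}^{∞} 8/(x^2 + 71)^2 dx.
4*sqrt(71)*pi/5041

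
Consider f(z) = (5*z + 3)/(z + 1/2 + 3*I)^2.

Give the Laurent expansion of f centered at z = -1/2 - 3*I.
Put w = z - (-1/2 - 3*I), i.e. z = w - 1/2 - 3*I. The denominator is w^2, so it suffices to rewrite the numerator in powers of w.

P(z) = 5*z + 3
P(w - 1/2 - 3*I) = 1/2 - 15*I + 5*w

Dividing each term by w^2:
  f = (1/2 - 15*I)/w^2 + 5/w

Substituting back w = z + 1/2 + 3*I:
  f(z) = (1/2 - 15*I)/(z + 1/2 + 3*I)^2 + 5/(z + 1/2 + 3*I)

The series is finite because the numerator is a polynomial; the negative powers form the principal part, and the coefficient of 1/(z + 1/2 + 3*I) gives Res(f, -1/2 - 3*I) = 5.

Final answer: (1/2 - 15*I)/(z + 1/2 + 3*I)^2 + 5/(z + 1/2 + 3*I)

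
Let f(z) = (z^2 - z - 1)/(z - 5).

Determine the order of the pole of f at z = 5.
Factor the denominator:
  z - 5 = (z - 5)

The numerator P(z) = z^2 - z - 1 has P(5) = 19 ≠ 0, so no factor of (z - 5) cancels.
Near z = 5 we can therefore write f(z) = g(z)/(z - 5) with g analytic at 5 and g(5) ≠ 0 (g is just the numerator).

Hence z = 5 is a pole of order 1.

Final answer: 1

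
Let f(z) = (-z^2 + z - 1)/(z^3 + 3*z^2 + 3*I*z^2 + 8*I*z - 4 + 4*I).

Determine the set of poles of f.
The singularities of f are the zeros of the denominator. Factoring,
  z^3 + 3*z^2 + 3*I*z^2 + 8*I*z - 4 + 4*I = (z + 2*I)*(z + 2)*(z + 1 + I)
so the candidates are z = -2*I, z = -2, z = -1 - I.

Check the numerator P(z) = -z^2 + z - 1 at each one:
  P(-2*I) = 3 - 2*I ≠ 0, so z = -2*I is a (simple) pole.
  P(-2) = -7 ≠ 0, so z = -2 is a (simple) pole.
  P(-1 - I) = -2 - 3*I ≠ 0, so z = -1 - I is a (simple) pole.

Poles of f: {-2, -1 - I, -2*I}

Final answer: {-2, -1 - I, -2*I}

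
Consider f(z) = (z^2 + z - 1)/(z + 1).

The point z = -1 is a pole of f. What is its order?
Factor the denominator:
  z + 1 = (z + 1)

The numerator P(z) = z^2 + z - 1 has P(-1) = -1 ≠ 0, so no factor of (z + 1) cancels.
Near z = -1 we can therefore write f(z) = g(z)/(z + 1) with g analytic at -1 and g(-1) ≠ 0 (g is just the numerator).

Hence z = -1 is a pole of order 1.

Final answer: 1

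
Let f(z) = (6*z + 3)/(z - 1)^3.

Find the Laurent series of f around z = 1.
Put w = z - (1), i.e. z = w + 1. The denominator is w^3, so it suffices to rewrite the numerator in powers of w.

P(z) = 6*z + 3
P(w + 1) = 9 + 6*w

Dividing each term by w^3:
  f = 9/w^3 + 6/w^2

Substituting back w = z - 1:
  f(z) = 9/(z - 1)^3 + 6/(z - 1)^2

The series is finite because the numerator is a polynomial; the negative powers form the principal part.

Final answer: 9/(z - 1)^3 + 6/(z - 1)^2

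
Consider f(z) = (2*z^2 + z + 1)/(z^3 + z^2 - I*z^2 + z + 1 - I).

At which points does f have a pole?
The singularities of f are the zeros of the denominator. Factoring,
  z^3 + z^2 - I*z^2 + z + 1 - I = (z - I)*(z + I)*(z + 1 - I)
so the candidates are z = I, z = -I, z = -1 + I.

Check the numerator P(z) = 2*z^2 + z + 1 at each one:
  P(I) = -1 + I ≠ 0, so z = I is a (simple) pole.
  P(-I) = -1 - I ≠ 0, so z = -I is a (simple) pole.
  P(-1 + I) = -3*I ≠ 0, so z = -1 + I is a (simple) pole.

Poles of f: {-1 + I, -I, I}

Final answer: {-1 + I, -I, I}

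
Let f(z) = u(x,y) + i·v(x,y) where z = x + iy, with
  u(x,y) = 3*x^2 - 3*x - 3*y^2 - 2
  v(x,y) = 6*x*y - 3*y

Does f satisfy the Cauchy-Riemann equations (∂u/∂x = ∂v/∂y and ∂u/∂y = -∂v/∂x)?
∂u/∂x = 6*x - 3
∂v/∂y = 6*x - 3
∂u/∂y = -6*y
∂v/∂x = 6*y
∂u/∂x = ∂v/∂y and ∂u/∂y = -∂v/∂x hold identically; f is analytic.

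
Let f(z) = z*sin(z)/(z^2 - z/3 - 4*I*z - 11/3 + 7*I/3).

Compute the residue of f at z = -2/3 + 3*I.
Write f(z) = P(z)/Q(z) with P(z) = z*sin(z) and Q(z) = z^2 - z/3 - 4*I*z - 11/3 + 7*I/3.
The denominator factors as Q(z) = (z + 2/3 - 3*I)*(z - 1 - I), so z = -2/3 + 3*I is a simple zero of Q and P is analytic there; z = -2/3 + 3*I is therefore a simple pole and
  Res(f, z₀) = P(z₀)/Q'(z₀).

Q'(z) = 2*z - 1/3 - 4*I, so Q'(-2/3 + 3*I) = -5/3 + 2*I.
P(-2/3 + 3*I) = (2/3 - 3*I)*sin(2/3 - 3*I).

Res(f, -2/3 + 3*I) = ((2/3 - 3*I)*sin(2/3 - 3*I))/(-5/3 + 2*I) = (-64/61 + 33*I/61)*sin(2/3 - 3*I)

Final answer: (-64/61 + 33*I/61)*sin(2/3 - 3*I)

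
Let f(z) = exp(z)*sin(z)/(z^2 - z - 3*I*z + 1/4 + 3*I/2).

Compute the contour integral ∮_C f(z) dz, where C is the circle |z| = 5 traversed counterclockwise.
-2*pi*exp(1/2)*sin(1/2)/3 + 2*pi*exp(1/2 + 3*I)*sin(1/2 + 3*I)/3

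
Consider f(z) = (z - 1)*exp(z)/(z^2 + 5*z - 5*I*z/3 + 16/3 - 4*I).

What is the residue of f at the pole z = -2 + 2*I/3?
Write f(z) = P(z)/Q(z) with P(z) = (z - 1)*exp(z) and Q(z) = z^2 + 5*z - 5*I*z/3 + 16/3 - 4*I.
The denominator factors as Q(z) = (z + 2 - 2*I/3)*(z + 3 - I), so z = -2 + 2*I/3 is a simple zero of Q and P is analytic there; z = -2 + 2*I/3 is therefore a simple pole and
  Res(f, z₀) = P(z₀)/Q'(z₀).

Q'(z) = 2*z + 5 - 5*I/3, so Q'(-2 + 2*I/3) = 1 - I/3.
P(-2 + 2*I/3) = (-3 + 2*I/3)*exp(-2 + 2*I/3).

Res(f, -2 + 2*I/3) = ((-3 + 2*I/3)*exp(-2 + 2*I/3))/(1 - I/3) = (-29/10 - 3*I/10)*exp(-2 + 2*I/3)

Final answer: (-29/10 - 3*I/10)*exp(-2 + 2*I/3)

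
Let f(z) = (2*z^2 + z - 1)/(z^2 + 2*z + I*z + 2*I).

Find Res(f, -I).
Write f(z) = P(z)/Q(z) with P(z) = 2*z^2 + z - 1 and Q(z) = z^2 + 2*z + I*z + 2*I.
The denominator factors as Q(z) = (z + 2)*(z + I), so z = -I is a simple zero of Q and P is analytic there; z = -I is therefore a simple pole and
  Res(f, z₀) = P(z₀)/Q'(z₀).

Q'(z) = 2*z + 2 + I, so Q'(-I) = 2 - I.
P(-I) = -3 - I.

Res(f, -I) = (-3 - I)/(2 - I) = -1 - I

Final answer: -1 - I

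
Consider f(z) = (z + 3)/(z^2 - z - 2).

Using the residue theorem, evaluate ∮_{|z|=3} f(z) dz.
By the residue theorem, ∮_C f(z) dz = 2πi · (sum of the residues of f at the poles inside |z| = 3).

The denominator factors as (z - 2)*(z + 1), so the singularities of f are simple poles at z = 2, z = -1.
  |2|² = 4 < 9 = 3², so this pole is inside the contour.
  |-1|² = 1 < 9 = 3², so this pole is inside the contour.

With P(z) = z + 3 and Q(z) = z^2 - z - 2, each pole is simple, so Res(f, z₀) = P(z₀)/Q'(z₀) with Q'(z) = 2*z - 1.
  Res(f, 2) = P(2)/Q'(2) = (5)/(3) = 5/3
  Res(f, -1) = P(-1)/Q'(-1) = (2)/(-3) = -2/3

Sum of residues inside C: 1
∮_C f(z) dz = 2πi · (1) = 2*I*pi

Final answer: 2*I*pi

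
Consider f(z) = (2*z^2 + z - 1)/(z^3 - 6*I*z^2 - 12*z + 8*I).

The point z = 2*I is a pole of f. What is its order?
3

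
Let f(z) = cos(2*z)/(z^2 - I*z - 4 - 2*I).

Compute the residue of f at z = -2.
Write f(z) = P(z)/Q(z) with P(z) = cos(2*z) and Q(z) = z^2 - I*z - 4 - 2*I.
The denominator factors as Q(z) = (z - 2 - I)*(z + 2), so z = -2 is a simple zero of Q and P is analytic there; z = -2 is therefore a simple pole and
  Res(f, z₀) = P(z₀)/Q'(z₀).

Q'(z) = 2*z - I, so Q'(-2) = -4 - I.
P(-2) = cos(4).

Res(f, -2) = (cos(4))/(-4 - I) = (-4/17 + I/17)*cos(4)

Final answer: (-4/17 + I/17)*cos(4)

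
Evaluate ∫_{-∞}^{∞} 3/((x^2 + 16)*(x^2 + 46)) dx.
Let f(z) = 3/((z^2 + 16)*(z^2 + 46)). The denominator has no real zeros and deg Q - deg P = 4 ≥ 2, so the integral of f over the upper semicircle |z| = R tends to 0 as R → ∞. Closing the contour in the upper half-plane,
  ∫_{-∞}^{∞} f(x) dx = 2πi · Σ Res(f, z_k)  over the poles with Im z_k > 0.

Zeros of the denominator: z^2 + 46 = 0 gives z = ±sqrt(46)*I; z^2 + 16 = 0 gives z = ±4*I.
Upper half-plane: z = 4*I, z = sqrt(46)*I (simple).

Each pole is a simple zero of Q(z) = z^4 + 62*z^2 + 736, so Res(f, z₀) = P(z₀)/Q'(z₀) with P(z) = 3, Q'(z) = 4*z^3 + 124*z:
  Res(f, 4*I) = (3)/(240*I) = -I/80
  Res(f, sqrt(46)*I) = (3)/(-60*sqrt(46)*I) = sqrt(46)*I/920

Sum of residues: I*(-23 + 2*sqrt(46))/1840
∫_{-∞}^{∞} f(x) dx = 2πi · (I*(-23 + 2*sqrt(46))/1840) = pi*(23 - 2*sqrt(46))/920

Final answer: pi*(23 - 2*sqrt(46))/920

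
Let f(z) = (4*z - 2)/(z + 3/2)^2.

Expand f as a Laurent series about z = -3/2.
-8/(z + 3/2)^2 + 4/(z + 3/2)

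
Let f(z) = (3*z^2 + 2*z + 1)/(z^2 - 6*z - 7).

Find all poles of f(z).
{-1, 7}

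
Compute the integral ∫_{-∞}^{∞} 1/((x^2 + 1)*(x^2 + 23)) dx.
Let f(z) = 1/((z^2 + 1)*(z^2 + 23)). The denominator has no real zeros and deg Q - deg P = 4 ≥ 2, so the integral of f over the upper semicircle |z| = R tends to 0 as R → ∞. Closing the contour in the upper half-plane,
  ∫_{-∞}^{∞} f(x) dx = 2πi · Σ Res(f, z_k)  over the poles with Im z_k > 0.

Zeros of the denominator: z^2 + 23 = 0 gives z = ±sqrt(23)*I; z^2 + 1 = 0 gives z = ±I.
Upper half-plane: z = I, z = sqrt(23)*I (simple).

Each pole is a simple zero of Q(z) = z^4 + 24*z^2 + 23, so Res(f, z₀) = P(z₀)/Q'(z₀) with P(z) = 1, Q'(z) = 4*z^3 + 48*z:
  Res(f, I) = (1)/(44*I) = -I/44
  Res(f, sqrt(23)*I) = (1)/(-44*sqrt(23)*I) = sqrt(23)*I/1012

Sum of residues: I*(-23 + sqrt(23))/1012
∫_{-∞}^{∞} f(x) dx = 2πi · (I*(-23 + sqrt(23))/1012) = pi*(23 - sqrt(23))/506

Final answer: pi*(23 - sqrt(23))/506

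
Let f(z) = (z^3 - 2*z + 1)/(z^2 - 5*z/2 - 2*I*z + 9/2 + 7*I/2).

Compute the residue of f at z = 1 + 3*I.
Write f(z) = P(z)/Q(z) with P(z) = z^3 - 2*z + 1 and Q(z) = z^2 - 5*z/2 - 2*I*z + 9/2 + 7*I/2.
The denominator factors as Q(z) = (z - 1 - 3*I)*(z - 3/2 + I), so z = 1 + 3*I is a simple zero of Q and P is analytic there; z = 1 + 3*I is therefore a simple pole and
  Res(f, z₀) = P(z₀)/Q'(z₀).

Q'(z) = 2*z - 5/2 - 2*I, so Q'(1 + 3*I) = -1/2 + 4*I.
P(1 + 3*I) = -27 - 24*I.

Res(f, 1 + 3*I) = (-27 - 24*I)/(-1/2 + 4*I) = -66/13 + 96*I/13

Final answer: -66/13 + 96*I/13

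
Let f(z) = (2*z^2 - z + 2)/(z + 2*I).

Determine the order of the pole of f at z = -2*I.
1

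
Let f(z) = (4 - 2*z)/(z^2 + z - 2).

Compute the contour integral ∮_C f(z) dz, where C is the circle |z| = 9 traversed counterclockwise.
By the residue theorem, ∮_C f(z) dz = 2πi · (sum of the residues of f at the poles inside |z| = 9).

The denominator factors as (z - 1)*(z + 2), so the singularities of f are simple poles at z = 1, z = -2.
  |1|² = 1 < 81 = 9², so this pole is inside the contour.
  |-2|² = 4 < 81 = 9², so this pole is inside the contour.

With P(z) = 4 - 2*z and Q(z) = z^2 + z - 2, each pole is simple, so Res(f, z₀) = P(z₀)/Q'(z₀) with Q'(z) = 2*z + 1.
  Res(f, 1) = P(1)/Q'(1) = (2)/(3) = 2/3
  Res(f, -2) = P(-2)/Q'(-2) = (8)/(-3) = -8/3

Sum of residues inside C: -2
∮_C f(z) dz = 2πi · (-2) = -4*I*pi

Final answer: -4*I*pi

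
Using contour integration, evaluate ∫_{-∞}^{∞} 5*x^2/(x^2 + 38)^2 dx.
5*sqrt(38)*pi/76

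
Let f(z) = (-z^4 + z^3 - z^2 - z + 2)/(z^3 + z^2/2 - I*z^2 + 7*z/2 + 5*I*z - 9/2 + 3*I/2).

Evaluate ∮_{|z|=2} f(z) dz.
pi*(-636/6497 + 5604*I/6497)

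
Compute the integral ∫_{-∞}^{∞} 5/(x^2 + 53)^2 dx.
Let f(z) = 5/(z^2 + 53)^2. The denominator has no real zeros and deg Q - deg P = 4 ≥ 2, so the integral of f over the upper semicircle |z| = R tends to 0 as R → ∞. Closing the contour in the upper half-plane,
  ∫_{-∞}^{∞} f(x) dx = 2πi · Σ Res(f, z_k)  over the poles with Im z_k > 0.

Zeros of the denominator: z^2 + 53 = 0 gives z = ±sqrt(53)*I.
Upper half-plane: z = sqrt(53)*I (a pole of order 2).

Write f(z) = g(z)/(z - sqrt(53)*I)^2 with g(z) = 5/(z + sqrt(53)*I)^2. For a double pole, Res(f, z₀) = g'(z₀):
  g'(z) = -10/(z + sqrt(53)*I)^3
  Res(f, sqrt(53)*I) = g'(sqrt(53)*I) = -5*sqrt(53)*I/11236

∫_{-∞}^{∞} f(x) dx = 2πi · (-5*sqrt(53)*I/11236) = 5*sqrt(53)*pi/5618

Final answer: 5*sqrt(53)*pi/5618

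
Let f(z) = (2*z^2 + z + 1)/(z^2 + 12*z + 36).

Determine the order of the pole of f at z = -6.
Factor the denominator:
  z^2 + 12*z + 36 = (z + 6)^2

The numerator P(z) = 2*z^2 + z + 1 has P(-6) = 67 ≠ 0, so no factor of (z + 6) cancels.
Near z = -6 we can therefore write f(z) = g(z)/(z + 6)^2 with g analytic at -6 and g(-6) ≠ 0 (g is just the numerator).

Hence z = -6 is a pole of order 2.

Final answer: 2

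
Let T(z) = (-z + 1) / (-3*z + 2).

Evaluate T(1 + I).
Substitute z = 1 + I:
  numerator:   -(1 + I) + 1 = -I
  denominator: -3*(1 + I) + 2 = -1 - 3*I
T(1 + I) = (-I)/(-1 - 3*I); multiplying numerator and denominator by the conjugate -1 + 3*I gives (3 + I)/10 = 3/10 + I/10

Final answer: 3/10 + I/10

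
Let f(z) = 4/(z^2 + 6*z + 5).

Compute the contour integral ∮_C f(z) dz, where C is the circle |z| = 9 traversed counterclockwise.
0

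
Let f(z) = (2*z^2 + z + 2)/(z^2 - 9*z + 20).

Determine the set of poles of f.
The singularities of f are the zeros of the denominator. Factoring,
  z^2 - 9*z + 20 = (z - 5)*(z - 4)
so the candidates are z = 5, z = 4.

Check the numerator P(z) = 2*z^2 + z + 2 at each one:
  P(5) = 57 ≠ 0, so z = 5 is a (simple) pole.
  P(4) = 38 ≠ 0, so z = 4 is a (simple) pole.

Poles of f: {4, 5}

Final answer: {4, 5}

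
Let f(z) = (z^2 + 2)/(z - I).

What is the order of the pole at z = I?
1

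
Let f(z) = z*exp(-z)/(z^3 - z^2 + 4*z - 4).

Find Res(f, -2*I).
Write f(z) = P(z)/Q(z) with P(z) = z*exp(-z) and Q(z) = z^3 - z^2 + 4*z - 4.
The denominator factors as Q(z) = (z - 2*I)*(z - 1)*(z + 2*I), so z = -2*I is a simple zero of Q and P is analytic there; z = -2*I is therefore a simple pole and
  Res(f, z₀) = P(z₀)/Q'(z₀).

Q'(z) = 3*z^2 - 2*z + 4, so Q'(-2*I) = -8 + 4*I.
P(-2*I) = -2*I*exp(2*I).

Res(f, -2*I) = (-2*I*exp(2*I))/(-8 + 4*I) = (-1/10 + I/5)*exp(2*I)

Final answer: (-1/10 + I/5)*exp(2*I)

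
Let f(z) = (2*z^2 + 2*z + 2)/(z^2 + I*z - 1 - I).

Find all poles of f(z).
The singularities of f are the zeros of the denominator. Factoring,
  z^2 + I*z - 1 - I = (z - 1)*(z + 1 + I)
so the candidates are z = 1, z = -1 - I.

Check the numerator P(z) = 2*z^2 + 2*z + 2 at each one:
  P(1) = 6 ≠ 0, so z = 1 is a (simple) pole.
  P(-1 - I) = 2*I ≠ 0, so z = -1 - I is a (simple) pole.

Poles of f: {-1 - I, 1}

Final answer: {-1 - I, 1}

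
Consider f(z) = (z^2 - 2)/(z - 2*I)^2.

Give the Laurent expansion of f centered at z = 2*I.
Put w = z - (2*I), i.e. z = w + 2*I. The denominator is w^2, so it suffices to rewrite the numerator in powers of w.

P(z) = z^2 - 2
P(w + 2*I) = -6 + 4*I*w + w^2

Dividing each term by w^2:
  f = -6/w^2 + 4*I/w + 1

Substituting back w = z - 2*I:
  f(z) = -6/(z - 2*I)^2 + 4*I/(z - 2*I) + 1

The series is finite because the numerator is a polynomial; the negative powers form the principal part, and the coefficient of 1/(z - 2*I) gives Res(f, 2*I) = 4*I.

Final answer: -6/(z - 2*I)^2 + 4*I/(z - 2*I) + 1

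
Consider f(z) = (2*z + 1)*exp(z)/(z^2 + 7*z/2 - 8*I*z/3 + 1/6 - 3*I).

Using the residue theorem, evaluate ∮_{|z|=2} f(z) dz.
By the residue theorem, ∮_C f(z) dz = 2πi · (sum of the residues of f at the poles inside |z| = 2).

The denominator factors as (z + 1/2 - 2*I/3)*(z + 3 - 2*I), so the singularities of f are simple poles at z = -1/2 + 2*I/3, z = -3 + 2*I.
  |-1/2 + 2*I/3|² = 25/36 < 4 = 2², so this pole is inside the contour.
  |-3 + 2*I|² = 13 > 4 = 2², so this pole is outside the contour.

With P(z) = (2*z + 1)*exp(z) and Q(z) = z^2 + 7*z/2 - 8*I*z/3 + 1/6 - 3*I, each pole is simple, so Res(f, z₀) = P(z₀)/Q'(z₀) with Q'(z) = 2*z + 7/2 - 8*I/3.
  Res(f, -1/2 + 2*I/3) = P(-1/2 + 2*I/3)/Q'(-1/2 + 2*I/3) = (4*I*exp(-1/2 + 2*I/3)/3)/(5/2 - 4*I/3) = (-64/289 + 120*I/289)*exp(-1/2 + 2*I/3)

∮_C f(z) dz = 2πi · ((-64/289 + 120*I/289)*exp(-1/2 + 2*I/3)) = pi*(-240/289 - 128*I/289)*exp(-1/2 + 2*I/3)

Final answer: pi*(-240/289 - 128*I/289)*exp(-1/2 + 2*I/3)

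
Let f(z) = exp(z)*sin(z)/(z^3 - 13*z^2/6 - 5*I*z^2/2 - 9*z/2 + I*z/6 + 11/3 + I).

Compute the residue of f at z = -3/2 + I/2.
Write f(z) = P(z)/Q(z) with P(z) = exp(z)*sin(z) and Q(z) = z^3 - 13*z^2/6 - 5*I*z^2/2 - 9*z/2 + I*z/6 + 11/3 + I.
The denominator factors as Q(z) = (z - 2/3)*(z + 3/2 - I/2)*(z - 3 - 2*I), so z = -3/2 + I/2 is a simple zero of Q and P is analytic there; z = -3/2 + I/2 is therefore a simple pole and
  Res(f, z₀) = P(z₀)/Q'(z₀).

Q'(z) = 3*z^2 - 13*z/3 - 5*I*z - 9/2 + I/6, so Q'(-3/2 + I/2) = 21/2 + I.
P(-3/2 + I/2) = -exp(-3/2 + I/2)*sin(3/2 - I/2).

Res(f, -3/2 + I/2) = (-exp(-3/2 + I/2)*sin(3/2 - I/2))/(21/2 + I) = (-42/445 + 4*I/445)*exp(-3/2 + I/2)*sin(3/2 - I/2)

Final answer: (-42/445 + 4*I/445)*exp(-3/2 + I/2)*sin(3/2 - I/2)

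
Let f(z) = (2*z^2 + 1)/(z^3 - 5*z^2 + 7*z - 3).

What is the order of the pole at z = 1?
Factor the denominator:
  z^3 - 5*z^2 + 7*z - 3 = (z - 1)^2*(z - 3)

The numerator P(z) = 2*z^2 + 1 has P(1) = 3 ≠ 0, so no factor of (z - 1) cancels.
Near z = 1 we can therefore write f(z) = g(z)/(z - 1)^2 with g analytic at 1 and g(1) ≠ 0 (g is the numerator divided by the remaining denominator factors).

Hence z = 1 is a pole of order 2.

Final answer: 2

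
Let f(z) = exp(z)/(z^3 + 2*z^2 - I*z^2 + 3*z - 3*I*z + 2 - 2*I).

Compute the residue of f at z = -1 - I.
Write f(z) = P(z)/Q(z) with P(z) = exp(z) and Q(z) = z^3 + 2*z^2 - I*z^2 + 3*z - 3*I*z + 2 - 2*I.
The denominator factors as Q(z) = (z - 2*I)*(z + 1 + I)*(z + 1), so z = -1 - I is a simple zero of Q and P is analytic there; z = -1 - I is therefore a simple pole and
  Res(f, z₀) = P(z₀)/Q'(z₀).

Q'(z) = 3*z^2 + 4*z - 2*I*z + 3 - 3*I, so Q'(-1 - I) = -3 + I.
P(-1 - I) = exp(-1 - I).

Res(f, -1 - I) = (exp(-1 - I))/(-3 + I) = (-3/10 - I/10)*exp(-1 - I)

Final answer: (-3/10 - I/10)*exp(-1 - I)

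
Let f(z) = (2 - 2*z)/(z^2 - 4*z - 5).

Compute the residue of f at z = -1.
Write f(z) = P(z)/Q(z) with P(z) = 2 - 2*z and Q(z) = z^2 - 4*z - 5.
The denominator factors as Q(z) = (z + 1)*(z - 5), so z = -1 is a simple zero of Q and P is analytic there; z = -1 is therefore a simple pole and
  Res(f, z₀) = P(z₀)/Q'(z₀).

Q'(z) = 2*z - 4, so Q'(-1) = -6.
P(-1) = 4.

Res(f, -1) = (4)/(-6) = -2/3

Final answer: -2/3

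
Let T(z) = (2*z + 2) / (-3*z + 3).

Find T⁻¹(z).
(3*z - 2)/(3*z + 2)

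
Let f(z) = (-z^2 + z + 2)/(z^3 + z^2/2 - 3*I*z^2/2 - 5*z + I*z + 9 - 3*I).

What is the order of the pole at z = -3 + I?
Factor the denominator:
  z^3 + z^2/2 - 3*I*z^2/2 - 5*z + I*z + 9 - 3*I = (z + 3 - I)*(z - 1 + I)*(z - 3/2 - 3*I/2)

The numerator P(z) = -z^2 + z + 2 has P(-3 + I) = -9 + 7*I ≠ 0, so no factor of (z + 3 - I) cancels.
Near z = -3 + I we can therefore write f(z) = g(z)/(z + 3 - I) with g analytic at -3 + I and g(-3 + I) ≠ 0 (g is the numerator divided by the remaining denominator factors).

Hence z = -3 + I is a pole of order 1.

Final answer: 1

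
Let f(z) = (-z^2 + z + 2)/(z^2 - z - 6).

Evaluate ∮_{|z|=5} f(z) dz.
By the residue theorem, ∮_C f(z) dz = 2πi · (sum of the residues of f at the poles inside |z| = 5).

The denominator factors as (z + 2)*(z - 3), so the singularities of f are simple poles at z = -2, z = 3.
  |-2|² = 4 < 25 = 5², so this pole is inside the contour.
  |3|² = 9 < 25 = 5², so this pole is inside the contour.

With P(z) = -z^2 + z + 2 and Q(z) = z^2 - z - 6, each pole is simple, so Res(f, z₀) = P(z₀)/Q'(z₀) with Q'(z) = 2*z - 1.
  Res(f, -2) = P(-2)/Q'(-2) = (-4)/(-5) = 4/5
  Res(f, 3) = P(3)/Q'(3) = (-4)/(5) = -4/5

Sum of residues inside C: 0
∮_C f(z) dz = 2πi · (0) = 0

Final answer: 0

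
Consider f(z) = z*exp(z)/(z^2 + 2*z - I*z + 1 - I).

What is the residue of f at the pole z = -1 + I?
Write f(z) = P(z)/Q(z) with P(z) = z*exp(z) and Q(z) = z^2 + 2*z - I*z + 1 - I.
The denominator factors as Q(z) = (z + 1 - I)*(z + 1), so z = -1 + I is a simple zero of Q and P is analytic there; z = -1 + I is therefore a simple pole and
  Res(f, z₀) = P(z₀)/Q'(z₀).

Q'(z) = 2*z + 2 - I, so Q'(-1 + I) = I.
P(-1 + I) = (-1 + I)*exp(-1 + I).

Res(f, -1 + I) = ((-1 + I)*exp(-1 + I))/(I) = (1 + I)*exp(-1 + I)

Final answer: (1 + I)*exp(-1 + I)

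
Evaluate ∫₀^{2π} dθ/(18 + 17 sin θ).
2*sqrt(35)*pi/35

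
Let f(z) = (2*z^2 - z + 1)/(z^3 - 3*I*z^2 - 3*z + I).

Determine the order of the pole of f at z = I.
Factor the denominator:
  z^3 - 3*I*z^2 - 3*z + I = (z - I)^3

The numerator P(z) = 2*z^2 - z + 1 has P(I) = -1 - I ≠ 0, so no factor of (z - I) cancels.
Near z = I we can therefore write f(z) = g(z)/(z - I)^3 with g analytic at I and g(I) ≠ 0 (g is just the numerator).

Hence z = I is a pole of order 3.

Final answer: 3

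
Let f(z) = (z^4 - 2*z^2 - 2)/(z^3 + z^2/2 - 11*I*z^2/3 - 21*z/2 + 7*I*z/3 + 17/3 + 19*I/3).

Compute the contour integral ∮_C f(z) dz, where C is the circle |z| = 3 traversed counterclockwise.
pi*(-49644/12773 - 616613*I/229914)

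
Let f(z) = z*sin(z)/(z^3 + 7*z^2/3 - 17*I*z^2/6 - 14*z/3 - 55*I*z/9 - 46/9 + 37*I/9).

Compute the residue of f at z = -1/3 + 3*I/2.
(-1356/22265 + 8142*I/22265)*sin(1/3 - 3*I/2)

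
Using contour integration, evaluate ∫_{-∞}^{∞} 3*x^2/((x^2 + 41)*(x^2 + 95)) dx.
pi*(-sqrt(41) + sqrt(95))/18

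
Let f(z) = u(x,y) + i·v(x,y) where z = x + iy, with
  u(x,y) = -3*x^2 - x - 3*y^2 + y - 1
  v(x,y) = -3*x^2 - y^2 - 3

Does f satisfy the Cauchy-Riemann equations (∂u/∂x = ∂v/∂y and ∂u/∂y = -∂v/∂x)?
∂u/∂x = -6*x - 1
∂v/∂y = -2*y
∂u/∂y = 1 - 6*y
∂v/∂x = -6*x
∂u/∂x ≠ ∂v/∂y and ∂u/∂y ≠ -∂v/∂x; the Cauchy-Riemann equations are not satisfied, so f is not analytic.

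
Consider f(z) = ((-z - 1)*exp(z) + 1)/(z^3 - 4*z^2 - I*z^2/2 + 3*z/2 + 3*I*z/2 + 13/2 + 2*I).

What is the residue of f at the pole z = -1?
Write f(z) = P(z)/Q(z) with P(z) = (-z - 1)*exp(z) + 1 and Q(z) = z^3 - 4*z^2 - I*z^2/2 + 3*z/2 + 3*I*z/2 + 13/2 + 2*I.
The denominator factors as Q(z) = (z - 2 - I)*(z + 1)*(z - 3 + I/2), so z = -1 is a simple zero of Q and P is analytic there; z = -1 is therefore a simple pole and
  Res(f, z₀) = P(z₀)/Q'(z₀).

Q'(z) = 3*z^2 - 8*z - I*z + 3/2 + 3*I/2, so Q'(-1) = 25/2 + 5*I/2.
P(-1) = 1.

Res(f, -1) = (1)/(25/2 + 5*I/2) = 1/13 - I/65

Final answer: 1/13 - I/65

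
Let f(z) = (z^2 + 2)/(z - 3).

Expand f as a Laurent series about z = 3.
Put w = z - (3), i.e. z = w + 3. The denominator is w, so it suffices to rewrite the numerator in powers of w.

P(z) = z^2 + 2
P(w + 3) = 11 + 6*w + w^2

Dividing each term by w:
  f = 11/w + 6 + w

Substituting back w = z - 3:
  f(z) = 11/(z - 3) + 6 + (z - 3)

The series is finite because the numerator is a polynomial; the negative powers form the principal part, and the coefficient of 1/(z - 3) gives Res(f, 3) = 11.

Final answer: 11/(z - 3) + 6 + (z - 3)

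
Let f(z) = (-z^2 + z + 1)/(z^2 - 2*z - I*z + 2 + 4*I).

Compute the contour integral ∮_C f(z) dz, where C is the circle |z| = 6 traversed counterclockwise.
By the residue theorem, ∮_C f(z) dz = 2πi · (sum of the residues of f at the poles inside |z| = 6).

The denominator factors as (z - 2*I)*(z - 2 + I), so the singularities of f are simple poles at z = 2*I, z = 2 - I.
  |2*I|² = 4 < 36 = 6², so this pole is inside the contour.
  |2 - I|² = 5 < 36 = 6², so this pole is inside the contour.

With P(z) = -z^2 + z + 1 and Q(z) = z^2 - 2*z - I*z + 2 + 4*I, each pole is simple, so Res(f, z₀) = P(z₀)/Q'(z₀) with Q'(z) = 2*z - 2 - I.
  Res(f, 2*I) = P(2*I)/Q'(2*I) = (5 + 2*I)/(-2 + 3*I) = -4/13 - 19*I/13
  Res(f, 2 - I) = P(2 - I)/Q'(2 - I) = (3*I)/(2 - 3*I) = -9/13 + 6*I/13

Sum of residues inside C: -1 - I
∮_C f(z) dz = 2πi · (-1 - I) = pi*(2 - 2*I)

Final answer: pi*(2 - 2*I)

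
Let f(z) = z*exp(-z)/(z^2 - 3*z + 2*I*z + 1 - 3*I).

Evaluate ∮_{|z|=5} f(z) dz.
By the residue theorem, ∮_C f(z) dz = 2πi · (sum of the residues of f at the poles inside |z| = 5).

The denominator factors as (z - 1 + I)*(z - 2 + I), so the singularities of f are simple poles at z = 1 - I, z = 2 - I.
  |1 - I|² = 2 < 25 = 5², so this pole is inside the contour.
  |2 - I|² = 5 < 25 = 5², so this pole is inside the contour.

With P(z) = z*exp(-z) and Q(z) = z^2 - 3*z + 2*I*z + 1 - 3*I, each pole is simple, so Res(f, z₀) = P(z₀)/Q'(z₀) with Q'(z) = 2*z - 3 + 2*I.
  Res(f, 1 - I) = P(1 - I)/Q'(1 - I) = ((1 - I)*exp(-1 + I))/(-1) = (-1 + I)*exp(-1 + I)
  Res(f, 2 - I) = P(2 - I)/Q'(2 - I) = ((2 - I)*exp(-2 + I))/(1) = (2 - I)*exp(-2 + I)

Sum of residues inside C: (-1 + I)*exp(-1 + I) + (2 - I)*exp(-2 + I)
∮_C f(z) dz = 2πi · ((-1 + I)*exp(-1 + I) + (2 - I)*exp(-2 + I)) = pi*(-2 - 2*I)*exp(-1 + I) + pi*(2 + 4*I)*exp(-2 + I)

Final answer: pi*(-2 - 2*I)*exp(-1 + I) + pi*(2 + 4*I)*exp(-2 + I)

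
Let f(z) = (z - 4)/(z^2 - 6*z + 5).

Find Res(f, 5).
Write f(z) = P(z)/Q(z) with P(z) = z - 4 and Q(z) = z^2 - 6*z + 5.
The denominator factors as Q(z) = (z - 5)*(z - 1), so z = 5 is a simple zero of Q and P is analytic there; z = 5 is therefore a simple pole and
  Res(f, z₀) = P(z₀)/Q'(z₀).

Q'(z) = 2*z - 6, so Q'(5) = 4.
P(5) = 1.

Res(f, 5) = (1)/(4) = 1/4

Final answer: 1/4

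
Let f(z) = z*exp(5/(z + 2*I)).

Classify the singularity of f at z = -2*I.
Let u = z + 2*I. Then
  e^(5/u) = Σ_{k≥0} (5)^k/(k!·u^k) = 1 + 5/u + 25/(2*u^2) + 125/(6*u^3) + ...
which has infinitely many negative powers of u, so exp(5/(z + 2*I)) has an essential singularity at z = -2*I.
The extra factor z is a nonzero polynomial; if the product had at most a pole at z = -2*I, dividing by that polynomial would leave exp(5/(z + 2*I)) with at most a pole too — contradiction. (Equivalently, the product's Laurent series still has infinitely many negative powers.)
So the singularity is essential.

Final answer: essential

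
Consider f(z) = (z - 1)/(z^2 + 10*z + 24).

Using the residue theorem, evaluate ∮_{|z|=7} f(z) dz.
2*I*pi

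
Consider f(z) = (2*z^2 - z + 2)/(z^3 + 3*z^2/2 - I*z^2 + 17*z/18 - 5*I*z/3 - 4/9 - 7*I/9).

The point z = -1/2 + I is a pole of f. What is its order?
Factor the denominator:
  z^3 + 3*z^2/2 - I*z^2 + 17*z/18 - 5*I*z/3 - 4/9 - 7*I/9 = (z + 1/2 - I)*(z - 2*I/3)*(z + 1 + 2*I/3)

The numerator P(z) = 2*z^2 - z + 2 has P(-1/2 + I) = 1 - 3*I ≠ 0, so no factor of (z + 1/2 - I) cancels.
Near z = -1/2 + I we can therefore write f(z) = g(z)/(z + 1/2 - I) with g analytic at -1/2 + I and g(-1/2 + I) ≠ 0 (g is the numerator divided by the remaining denominator factors).

Hence z = -1/2 + I is a pole of order 1.

Final answer: 1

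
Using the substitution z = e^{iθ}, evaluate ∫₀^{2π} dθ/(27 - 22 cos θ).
Call the integral J. The integrand is 2π-periodic and we integrate over a full period, so shifting θ does not change the value (θ → θ + π flips the sign of the trig term). Hence
  J = ∫₀^{2π} dθ/(27 + 22 cos θ).
Put z = e^{iθ}: then cos θ = (z + 1/z)/2, dθ = dz/(iz), and z runs once counterclockwise around |z| = 1:
  J = ∮_{|z|=1} 1/(27 + 22*(z + 1/z)/2) · dz/(iz) = (2/i) ∮_{|z|=1} dz/(22*z^2 + 54*z + 22).
The roots of 22*z^2 + 54*z + 22 are z = (-27 ± sqrt(27^2 - 22^2))/22, with sqrt(245) = 7*sqrt(5); their product is 1, so only z₊ = -27/22 + 7*sqrt(5)/22 lies inside the unit circle (z₋ = -27/22 - 7*sqrt(5)/22 lies outside).
z₊ is a simple zero of q(z) = 22*z^2 + 54*z + 22, so Res(1/q, z₊) = 1/q'(z₊) with q'(z) = 44*z + 54; and q'(z₊) = 22*(z₊ - z₋) = 14*sqrt(5).
Therefore J = (2/i) · 2πi · 1/(14*sqrt(5)) = 2*pi/(7*sqrt(5)) = 2*sqrt(5)*pi/35

Final answer: 2*sqrt(5)*pi/35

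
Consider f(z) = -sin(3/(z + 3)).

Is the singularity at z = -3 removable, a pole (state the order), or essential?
Let u = z + 3. Then
  sin(3/u) = Σ_{k≥0} (-1)^k (3)^(2k+1)/((2k+1)!·u^(2k+1)) = 3/u - 9/(2*u^3) + 81/(40*u^5) + ...
which has infinitely many negative powers of u, so sin(3/(z + 3)) has an essential singularity at z = -3.
So the singularity is essential.

Final answer: essential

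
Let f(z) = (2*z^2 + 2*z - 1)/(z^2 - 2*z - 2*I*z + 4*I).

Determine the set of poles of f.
The singularities of f are the zeros of the denominator. Factoring,
  z^2 - 2*z - 2*I*z + 4*I = (z - 2*I)*(z - 2)
so the candidates are z = 2*I, z = 2.

Check the numerator P(z) = 2*z^2 + 2*z - 1 at each one:
  P(2*I) = -9 + 4*I ≠ 0, so z = 2*I is a (simple) pole.
  P(2) = 11 ≠ 0, so z = 2 is a (simple) pole.

Poles of f: {2*I, 2}

Final answer: {2*I, 2}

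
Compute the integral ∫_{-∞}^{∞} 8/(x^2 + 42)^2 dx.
Let f(z) = 8/(z^2 + 42)^2. The denominator has no real zeros and deg Q - deg P = 4 ≥ 2, so the integral of f over the upper semicircle |z| = R tends to 0 as R → ∞. Closing the contour in the upper half-plane,
  ∫_{-∞}^{∞} f(x) dx = 2πi · Σ Res(f, z_k)  over the poles with Im z_k > 0.

Zeros of the denominator: z^2 + 42 = 0 gives z = ±sqrt(42)*I.
Upper half-plane: z = sqrt(42)*I (a pole of order 2).

Write f(z) = g(z)/(z - sqrt(42)*I)^2 with g(z) = 8/(z + sqrt(42)*I)^2. For a double pole, Res(f, z₀) = g'(z₀):
  g'(z) = -16/(z + sqrt(42)*I)^3
  Res(f, sqrt(42)*I) = g'(sqrt(42)*I) = -sqrt(42)*I/882

∫_{-∞}^{∞} f(x) dx = 2πi · (-sqrt(42)*I/882) = sqrt(42)*pi/441

Final answer: sqrt(42)*pi/441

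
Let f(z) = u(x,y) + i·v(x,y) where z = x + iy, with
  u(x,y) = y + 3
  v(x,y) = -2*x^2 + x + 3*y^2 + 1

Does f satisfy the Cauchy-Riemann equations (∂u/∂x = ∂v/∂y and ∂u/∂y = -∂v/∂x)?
∂u/∂x = 0
∂v/∂y = 6*y
∂u/∂y = 1
∂v/∂x = 1 - 4*x
∂u/∂x ≠ ∂v/∂y and ∂u/∂y ≠ -∂v/∂x; the Cauchy-Riemann equations are not satisfied, so f is not analytic.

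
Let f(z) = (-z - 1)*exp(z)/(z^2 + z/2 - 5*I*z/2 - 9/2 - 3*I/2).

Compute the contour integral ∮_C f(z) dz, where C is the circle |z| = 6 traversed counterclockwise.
By the residue theorem, ∮_C f(z) dz = 2πi · (sum of the residues of f at the poles inside |z| = 6).

The denominator factors as (z - 3/2 - 3*I/2)*(z + 2 - I), so the singularities of f are simple poles at z = 3/2 + 3*I/2, z = -2 + I.
  |3/2 + 3*I/2|² = 9/2 < 36 = 6², so this pole is inside the contour.
  |-2 + I|² = 5 < 36 = 6², so this pole is inside the contour.

With P(z) = (-z - 1)*exp(z) and Q(z) = z^2 + z/2 - 5*I*z/2 - 9/2 - 3*I/2, each pole is simple, so Res(f, z₀) = P(z₀)/Q'(z₀) with Q'(z) = 2*z + 1/2 - 5*I/2.
  Res(f, 3/2 + 3*I/2) = P(3/2 + 3*I/2)/Q'(3/2 + 3*I/2) = ((-5/2 - 3*I/2)*exp(3/2 + 3*I/2))/(7/2 + I/2) = (-19/25 - 8*I/25)*exp(3/2 + 3*I/2)
  Res(f, -2 + I) = P(-2 + I)/Q'(-2 + I) = ((1 - I)*exp(-2 + I))/(-7/2 - I/2) = (-6/25 + 8*I/25)*exp(-2 + I)

Sum of residues inside C: (-19/25 - 8*I/25)*exp(3/2 + 3*I/2) + (-6/25 + 8*I/25)*exp(-2 + I)
∮_C f(z) dz = 2πi · ((-19/25 - 8*I/25)*exp(3/2 + 3*I/2) + (-6/25 + 8*I/25)*exp(-2 + I)) = pi*(-16/25 - 12*I/25)*exp(-2 + I) + pi*(16/25 - 38*I/25)*exp(3/2 + 3*I/2)

Final answer: pi*(-16/25 - 12*I/25)*exp(-2 + I) + pi*(16/25 - 38*I/25)*exp(3/2 + 3*I/2)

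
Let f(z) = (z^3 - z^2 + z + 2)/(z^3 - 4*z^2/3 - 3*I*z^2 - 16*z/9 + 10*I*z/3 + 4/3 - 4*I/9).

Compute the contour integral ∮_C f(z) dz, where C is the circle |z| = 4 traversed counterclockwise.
By the residue theorem, ∮_C f(z) dz = 2πi · (sum of the residues of f at the poles inside |z| = 4).

The denominator factors as (z - 2/3 - 2*I/3)*(z - 2/3 - I/3)*(z - 2*I), so the singularities of f are simple poles at z = 2/3 + 2*I/3, z = 2/3 + I/3, z = 2*I.
  |2/3 + 2*I/3|² = 8/9 < 16 = 4², so this pole is inside the contour.
  |2/3 + I/3|² = 5/9 < 16 = 4², so this pole is inside the contour.
  |2*I|² = 4 < 16 = 4², so this pole is inside the contour.

With P(z) = z^3 - z^2 + z + 2 and Q(z) = z^3 - 4*z^2/3 - 3*I*z^2 - 16*z/9 + 10*I*z/3 + 4/3 - 4*I/9, each pole is simple, so Res(f, z₀) = P(z₀)/Q'(z₀) with Q'(z) = 3*z^2 - 8*z/3 - 6*I*z - 16/9 + 10*I/3.
  Res(f, 2/3 + 2*I/3) = P(2/3 + 2*I/3)/Q'(2/3 + 2*I/3) = (56/27 + 10*I/27)/(4/9 + 2*I/9) = 61/15 - 6*I/5
  Res(f, 2/3 + I/3) = P(2/3 + I/3)/Q'(2/3 + I/3) = (65/27 + 8*I/27)/(-5/9 - 2*I/9) = -341/87 + 30*I/29
  Res(f, 2*I) = P(2*I)/Q'(2*I) = (6 - 6*I)/(-16/9 - 2*I) = 27/145 + 459*I/145

Sum of residues inside C: 1/3 + 3*I
∮_C f(z) dz = 2πi · (1/3 + 3*I) = pi*(-6 + 2*I/3)

Final answer: pi*(-6 + 2*I/3)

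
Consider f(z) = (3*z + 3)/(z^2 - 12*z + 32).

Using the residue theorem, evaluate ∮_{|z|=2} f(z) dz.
0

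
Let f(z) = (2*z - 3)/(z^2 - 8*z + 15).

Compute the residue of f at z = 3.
-3/2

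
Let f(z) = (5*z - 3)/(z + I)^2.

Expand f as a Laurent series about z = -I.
Put w = z - (-I), i.e. z = w - I. The denominator is w^2, so it suffices to rewrite the numerator in powers of w.

P(z) = 5*z - 3
P(w - I) = -3 - 5*I + 5*w

Dividing each term by w^2:
  f = (-3 - 5*I)/w^2 + 5/w

Substituting back w = z + I:
  f(z) = (-3 - 5*I)/(z + I)^2 + 5/(z + I)

The series is finite because the numerator is a polynomial; the negative powers form the principal part, and the coefficient of 1/(z + I) gives Res(f, -I) = 5.

Final answer: (-3 - 5*I)/(z + I)^2 + 5/(z + I)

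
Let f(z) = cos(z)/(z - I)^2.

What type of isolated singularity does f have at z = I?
Write f(z) = g(z)/(z - I)^2 with g(z) = cos(z).
g is entire and g(I) = cosh(1) ≠ 0, so no factor of (z - I) cancels: the Laurent expansion of f about z = I starts at the power -2, i.e. lim_{z→z₀} (z - z₀)^2 f(z) = cosh(1) is finite and nonzero.
So z = I is a pole of order 2.

Final answer: pole of order 2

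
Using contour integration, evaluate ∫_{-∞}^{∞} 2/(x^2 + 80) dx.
Let f(z) = 2/(z^2 + 80). The denominator has no real zeros and deg Q - deg P = 2 ≥ 2, so the integral of f over the upper semicircle |z| = R tends to 0 as R → ∞. Closing the contour in the upper half-plane,
  ∫_{-∞}^{∞} f(x) dx = 2πi · Σ Res(f, z_k)  over the poles with Im z_k > 0.

Zeros of the denominator: z^2 + 80 = 0 gives z = ±4*sqrt(5)*I.
Upper half-plane: z = 4*sqrt(5)*I (simple).

Each pole is a simple zero of Q(z) = z^2 + 80, so Res(f, z₀) = P(z₀)/Q'(z₀) with P(z) = 2, Q'(z) = 2*z:
  Res(f, 4*sqrt(5)*I) = (2)/(8*sqrt(5)*I) = -sqrt(5)*I/20

∫_{-∞}^{∞} f(x) dx = 2πi · (-sqrt(5)*I/20) = sqrt(5)*pi/10

Final answer: sqrt(5)*pi/10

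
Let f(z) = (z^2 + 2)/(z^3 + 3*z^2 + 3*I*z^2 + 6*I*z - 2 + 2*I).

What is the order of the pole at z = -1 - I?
Factor the denominator:
  z^3 + 3*z^2 + 3*I*z^2 + 6*I*z - 2 + 2*I = (z + 1 + I)^3

The numerator P(z) = z^2 + 2 has P(-1 - I) = 2 + 2*I ≠ 0, so no factor of (z + 1 + I) cancels.
Near z = -1 - I we can therefore write f(z) = g(z)/(z + 1 + I)^3 with g analytic at -1 - I and g(-1 - I) ≠ 0 (g is just the numerator).

Hence z = -1 - I is a pole of order 3.

Final answer: 3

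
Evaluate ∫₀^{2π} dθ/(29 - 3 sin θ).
sqrt(13)*pi/52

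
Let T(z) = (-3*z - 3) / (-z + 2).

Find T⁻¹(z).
(2*z + 3)/(z - 3)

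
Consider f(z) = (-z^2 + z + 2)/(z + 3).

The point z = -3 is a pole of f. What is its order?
Factor the denominator:
  z + 3 = (z + 3)

The numerator P(z) = -z^2 + z + 2 has P(-3) = -10 ≠ 0, so no factor of (z + 3) cancels.
Near z = -3 we can therefore write f(z) = g(z)/(z + 3) with g analytic at -3 and g(-3) ≠ 0 (g is just the numerator).

Hence z = -3 is a pole of order 1.

Final answer: 1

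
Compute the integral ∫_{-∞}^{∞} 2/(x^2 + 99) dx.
Let f(z) = 2/(z^2 + 99). The denominator has no real zeros and deg Q - deg P = 2 ≥ 2, so the integral of f over the upper semicircle |z| = R tends to 0 as R → ∞. Closing the contour in the upper half-plane,
  ∫_{-∞}^{∞} f(x) dx = 2πi · Σ Res(f, z_k)  over the poles with Im z_k > 0.

Zeros of the denominator: z^2 + 99 = 0 gives z = ±3*sqrt(11)*I.
Upper half-plane: z = 3*sqrt(11)*I (simple).

Each pole is a simple zero of Q(z) = z^2 + 99, so Res(f, z₀) = P(z₀)/Q'(z₀) with P(z) = 2, Q'(z) = 2*z:
  Res(f, 3*sqrt(11)*I) = (2)/(6*sqrt(11)*I) = -sqrt(11)*I/33

∫_{-∞}^{∞} f(x) dx = 2πi · (-sqrt(11)*I/33) = 2*sqrt(11)*pi/33

Final answer: 2*sqrt(11)*pi/33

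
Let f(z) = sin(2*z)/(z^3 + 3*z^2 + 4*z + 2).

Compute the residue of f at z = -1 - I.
Write f(z) = P(z)/Q(z) with P(z) = sin(2*z) and Q(z) = z^3 + 3*z^2 + 4*z + 2.
The denominator factors as Q(z) = (z + 1 + I)*(z + 1 - I)*(z + 1), so z = -1 - I is a simple zero of Q and P is analytic there; z = -1 - I is therefore a simple pole and
  Res(f, z₀) = P(z₀)/Q'(z₀).

Q'(z) = 3*z^2 + 6*z + 4, so Q'(-1 - I) = -2.
P(-1 - I) = -sin(2 + 2*I).

Res(f, -1 - I) = (-sin(2 + 2*I))/(-2) = sin(2 + 2*I)/2

Final answer: sin(2 + 2*I)/2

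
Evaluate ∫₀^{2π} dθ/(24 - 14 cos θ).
Call the integral J. The integrand is 2π-periodic and we integrate over a full period, so shifting θ does not change the value (θ → θ + π flips the sign of the trig term). Hence
  J = ∫₀^{2π} dθ/(24 + 14 cos θ).
Put z = e^{iθ}: then cos θ = (z + 1/z)/2, dθ = dz/(iz), and z runs once counterclockwise around |z| = 1:
  J = ∮_{|z|=1} 1/(24 + 14*(z + 1/z)/2) · dz/(iz) = (2/i) ∮_{|z|=1} dz/(14*z^2 + 48*z + 14).
The roots of 14*z^2 + 48*z + 14 are z = (-24 ± sqrt(24^2 - 14^2))/14, with sqrt(380) = 2*sqrt(95); their product is 1, so only z₊ = -12/7 + sqrt(95)/7 lies inside the unit circle (z₋ = -12/7 - sqrt(95)/7 lies outside).
z₊ is a simple zero of q(z) = 14*z^2 + 48*z + 14, so Res(1/q, z₊) = 1/q'(z₊) with q'(z) = 28*z + 48; and q'(z₊) = 14*(z₊ - z₋) = 4*sqrt(95).
Therefore J = (2/i) · 2πi · 1/(4*sqrt(95)) = 2*pi/(2*sqrt(95)) = sqrt(95)*pi/95

Final answer: sqrt(95)*pi/95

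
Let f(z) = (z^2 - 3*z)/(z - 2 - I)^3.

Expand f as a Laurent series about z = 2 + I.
(-3 + I)/(z - 2 - I)^3 + (1 + 2*I)/(z - 2 - I)^2 + 1/(z - 2 - I)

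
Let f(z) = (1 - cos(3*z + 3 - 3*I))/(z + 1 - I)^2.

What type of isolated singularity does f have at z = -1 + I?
Let u = z + 1 - I. The argument of cos is 3*z + 3 - 3*I = 3u, so
  f = (1 - cos(3u))/u^2 = ((3u)^2/2 - (3u)^4/24 + ...)/u^2 = 9/2 - (27/8)*u^2 + ...
The Laurent expansion about u = 0 has no negative powers; equivalently lim_{z→-1 + I} f(z) = 9/2 exists and is finite.
So the singularity is removable.

Final answer: removable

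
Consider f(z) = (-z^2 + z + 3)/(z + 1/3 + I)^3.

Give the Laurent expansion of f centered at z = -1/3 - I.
Put w = z - (-1/3 - I), i.e. z = w - 1/3 - I. The denominator is w^3, so it suffices to rewrite the numerator in powers of w.

P(z) = -z^2 + z + 3
P(w - 1/3 - I) = 32/9 - 5*I/3 + (5/3 + 2*I)*w - w^2

Dividing each term by w^3:
  f = (32/9 - 5*I/3)/w^3 + (5/3 + 2*I)/w^2 - 1/w

Substituting back w = z + 1/3 + I:
  f(z) = (32/9 - 5*I/3)/(z + 1/3 + I)^3 + (5/3 + 2*I)/(z + 1/3 + I)^2 - 1/(z + 1/3 + I)

The series is finite because the numerator is a polynomial; the negative powers form the principal part, and the coefficient of 1/(z + 1/3 + I) gives Res(f, -1/3 - I) = -1.

Final answer: (32/9 - 5*I/3)/(z + 1/3 + I)^3 + (5/3 + 2*I)/(z + 1/3 + I)^2 - 1/(z + 1/3 + I)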